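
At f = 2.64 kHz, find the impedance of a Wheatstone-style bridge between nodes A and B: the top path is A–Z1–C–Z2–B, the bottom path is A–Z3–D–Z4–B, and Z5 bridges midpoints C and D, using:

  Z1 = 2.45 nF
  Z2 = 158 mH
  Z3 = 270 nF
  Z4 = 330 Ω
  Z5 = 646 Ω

Step 1 — Angular frequency: ω = 2π·f = 2π·2640 = 1.659e+04 rad/s.
Step 2 — Component impedances:
  Z1: Z = 1/(jωC) = -j/(ω·C) = 0 - j2.461e+04 Ω
  Z2: Z = jωL = j·1.659e+04·0.158 = 0 + j2621 Ω
  Z3: Z = 1/(jωC) = -j/(ω·C) = 0 - j223.3 Ω
  Z4: Z = R = 330 Ω
  Z5: Z = R = 646 Ω
Step 3 — Bridge requires nodal analysis (the Z5 bridge couples midpoints C and D, so the two paths cannot be reduced to a simple series/parallel combination). Setting node B to ground and injecting 1 A at node A, the 3-node admittance system at A, C, D solves to V_A = Z_AB = 315.9 - j183.3 Ω = 365.2∠-30.1° Ω.

Z = 315.9 - j183.3 Ω = 365.2∠-30.1° Ω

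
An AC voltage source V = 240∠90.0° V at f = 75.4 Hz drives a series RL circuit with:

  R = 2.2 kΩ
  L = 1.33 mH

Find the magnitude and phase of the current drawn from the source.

Step 1 — Angular frequency: ω = 2π·f = 2π·75.4 = 473.8 rad/s.
Step 2 — Component impedances:
  R: Z = R = 2200 Ω
  L: Z = jωL = j·473.8·0.00133 = 0 + j0.6301 Ω
Step 3 — Series combination: Z_total = R + L = 2200 + j0.6301 Ω = 2200∠0.0° Ω.
Step 4 — Source phasor: V = 240∠90.0° V = 0 + j240 V.
Step 5 — Ohm's law: I = V / Z_total = (0 + j240) / (2200 + j0.6301) = 3.124e-05 + j0.1091 A.
Step 6 — Convert to polar: |I| = 0.1091 A, ∠I = 90.0°.

I = 0.1091∠90.0° A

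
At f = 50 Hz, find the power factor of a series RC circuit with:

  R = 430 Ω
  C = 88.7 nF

Step 1 — Angular frequency: ω = 2π·f = 2π·50 = 314.2 rad/s.
Step 2 — Component impedances:
  R: Z = R = 430 Ω
  C: Z = 1/(jωC) = -j/(ω·C) = 0 - j3.589e+04 Ω
Step 3 — Series combination: Z_total = R + C = 430 - j3.589e+04 Ω = 3.589e+04∠-89.3° Ω.
Step 4 — Power factor: PF = cos(φ) = Re(Z)/|Z| = 430/3.589e+04 = 0.01198.
Step 5 — Type: Im(Z) = -3.589e+04 ⇒ leading (phase φ = -89.3°).

PF = 0.01198 (leading, φ = -89.3°)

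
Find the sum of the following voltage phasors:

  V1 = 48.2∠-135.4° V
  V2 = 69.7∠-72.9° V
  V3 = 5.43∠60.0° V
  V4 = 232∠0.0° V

Step 1 — Convert each phasor to rectangular form:
  V1 = 48.2·(cos(-135.4°) + j·sin(-135.4°)) = -34.32 - j33.84 V
  V2 = 69.7·(cos(-72.9°) + j·sin(-72.9°)) = 20.49 - j66.62 V
  V3 = 5.43·(cos(60.0°) + j·sin(60.0°)) = 2.715 + j4.703 V
  V4 = 232·(cos(0.0°) + j·sin(0.0°)) = 232 V
Step 2 — Sum components: V_total = 220.9 - j95.76 V.
Step 3 — Convert to polar: |V_total| = 240.8 V, ∠V_total = -23.4°.

V_total = 240.8∠-23.4° V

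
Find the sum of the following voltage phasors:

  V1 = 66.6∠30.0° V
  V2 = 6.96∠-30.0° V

Step 1 — Convert each phasor to rectangular form:
  V1 = 66.6·(cos(30.0°) + j·sin(30.0°)) = 57.68 + j33.3 V
  V2 = 6.96·(cos(-30.0°) + j·sin(-30.0°)) = 6.028 - j3.48 V
Step 2 — Sum components: V_total = 63.7 + j29.82 V.
Step 3 — Convert to polar: |V_total| = 70.34 V, ∠V_total = 25.1°.

V_total = 70.34∠25.1° V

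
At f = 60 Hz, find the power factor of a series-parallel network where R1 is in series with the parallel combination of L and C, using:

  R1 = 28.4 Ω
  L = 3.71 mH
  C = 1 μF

Step 1 — Angular frequency: ω = 2π·f = 2π·60 = 377 rad/s.
Step 2 — Component impedances:
  R1: Z = R = 28.4 Ω
  L: Z = jωL = j·377·0.00371 = 0 + j1.399 Ω
  C: Z = 1/(jωC) = -j/(ω·C) = 0 - j2653 Ω
Step 3 — Parallel branch: L || C = 1/(1/L + 1/C) = 0 + j1.399 Ω.
Step 4 — Series with R1: Z_total = R1 + (L || C) = 28.4 + j1.399 Ω = 28.43∠2.8° Ω.
Step 5 — Power factor: PF = cos(φ) = Re(Z)/|Z| = 28.4/28.434 = 0.9988.
Step 6 — Type: Im(Z) = 1.399 ⇒ lagging (phase φ = 2.8°).

PF = 0.9988 (lagging, φ = 2.8°)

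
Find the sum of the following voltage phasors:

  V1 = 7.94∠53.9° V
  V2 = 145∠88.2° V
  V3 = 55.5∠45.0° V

Step 1 — Convert each phasor to rectangular form:
  V1 = 7.94·(cos(53.9°) + j·sin(53.9°)) = 4.678 + j6.415 V
  V2 = 145·(cos(88.2°) + j·sin(88.2°)) = 4.555 + j144.9 V
  V3 = 55.5·(cos(45.0°) + j·sin(45.0°)) = 39.24 + j39.24 V
Step 2 — Sum components: V_total = 48.48 + j190.6 V.
Step 3 — Convert to polar: |V_total| = 196.7 V, ∠V_total = 75.7°.

V_total = 196.7∠75.7° V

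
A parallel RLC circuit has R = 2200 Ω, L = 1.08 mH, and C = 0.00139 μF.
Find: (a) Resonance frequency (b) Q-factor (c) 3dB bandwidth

Step 1 — Resonance: ω₀ = 1/√(LC) = 1/√(0.00108·1.39e-09) = 8.162e+05 rad/s.
Step 2 — f₀ = ω₀/(2π) = 1.299e+05 Hz.
Step 3 — Parallel Q: Q = R/(ω₀L) = 2200/(8.162e+05·0.00108) = 2.496.
Step 4 — Bandwidth: Δω = ω₀/Q = 3.27e+05 rad/s; BW = Δω/(2π) = 5.205e+04 Hz.

(a) f₀ = 1.299e+05 Hz  (b) Q = 2.496  (c) BW = 5.205e+04 Hz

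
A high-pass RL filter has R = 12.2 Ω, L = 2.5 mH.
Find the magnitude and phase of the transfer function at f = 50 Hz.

Step 1 — Angular frequency: ω = 2π·50 = 314.2 rad/s.
Step 2 — Transfer function: H(jω) = jωL/(R + jωL).
Step 3 — Numerator jωL = j·0.7854; denominator R + jωL = 12.2 + j0.7854.
Step 4 — H = 0.004127 + j0.06411.
Step 5 — Magnitude: |H| = 0.06424 (-23.8 dB); phase: φ = 86.3°.

|H| = 0.06424 (-23.8 dB), φ = 86.3°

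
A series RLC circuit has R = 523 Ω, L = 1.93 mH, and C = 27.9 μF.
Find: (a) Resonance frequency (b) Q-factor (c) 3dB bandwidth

Step 1 — Resonance: ω₀ = 1/√(LC) = 1/√(0.00193·2.79e-05) = 4309 rad/s.
Step 2 — f₀ = ω₀/(2π) = 685.9 Hz.
Step 3 — Series Q: Q = ω₀L/R = 4309·0.00193/523 = 0.0159.
Step 4 — Bandwidth: Δω = ω₀/Q = 2.71e+05 rad/s; BW = Δω/(2π) = 4.313e+04 Hz.

(a) f₀ = 685.9 Hz  (b) Q = 0.0159  (c) BW = 4.313e+04 Hz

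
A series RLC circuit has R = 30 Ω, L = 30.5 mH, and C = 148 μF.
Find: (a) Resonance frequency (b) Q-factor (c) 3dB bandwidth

Step 1 — Resonance: ω₀ = 1/√(LC) = 1/√(0.0305·0.000148) = 470.7 rad/s.
Step 2 — f₀ = ω₀/(2π) = 74.91 Hz.
Step 3 — Series Q: Q = ω₀L/R = 470.7·0.0305/30 = 0.4785.
Step 4 — Bandwidth: Δω = ω₀/Q = 983.6 rad/s; BW = Δω/(2π) = 156.5 Hz.

(a) f₀ = 74.91 Hz  (b) Q = 0.4785  (c) BW = 156.5 Hz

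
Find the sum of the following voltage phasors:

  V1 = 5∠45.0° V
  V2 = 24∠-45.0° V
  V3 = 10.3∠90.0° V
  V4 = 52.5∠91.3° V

Step 1 — Convert each phasor to rectangular form:
  V1 = 5·(cos(45.0°) + j·sin(45.0°)) = 3.536 + j3.536 V
  V2 = 24·(cos(-45.0°) + j·sin(-45.0°)) = 16.97 - j16.97 V
  V3 = 10.3·(cos(90.0°) + j·sin(90.0°)) = 0 + j10.3 V
  V4 = 52.5·(cos(91.3°) + j·sin(91.3°)) = -1.191 + j52.49 V
Step 2 — Sum components: V_total = 19.32 + j49.35 V.
Step 3 — Convert to polar: |V_total| = 53 V, ∠V_total = 68.6°.

V_total = 53∠68.6° V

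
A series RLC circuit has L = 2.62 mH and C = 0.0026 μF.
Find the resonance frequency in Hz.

Step 1 — Resonance condition Im(Z)=0 gives ω₀ = 1/√(LC).
Step 2 — ω₀ = 1/√(0.00262·2.6e-09) = 3.831e+05 rad/s.
Step 3 — f₀ = ω₀/(2π) = 6.098e+04 Hz.

f₀ = 6.098e+04 Hz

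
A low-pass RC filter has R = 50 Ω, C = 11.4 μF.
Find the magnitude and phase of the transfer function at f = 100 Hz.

Step 1 — Angular frequency: ω = 2π·100 = 628.3 rad/s.
Step 2 — Transfer function: H(jω) = 1/(1 + jωRC).
Step 3 — Denominator: 1 + jωRC = 1 + j·628.3·50·1.14e-05 = 1 + j0.3581.
Step 4 — H = 0.8863 - j0.3174.
Step 5 — Magnitude: |H| = 0.9414 (-0.5 dB); phase: φ = -19.7°.

|H| = 0.9414 (-0.5 dB), φ = -19.7°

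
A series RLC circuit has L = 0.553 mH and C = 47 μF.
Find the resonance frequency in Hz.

Step 1 — Resonance condition Im(Z)=0 gives ω₀ = 1/√(LC).
Step 2 — ω₀ = 1/√(0.000553·4.7e-05) = 6203 rad/s.
Step 3 — f₀ = ω₀/(2π) = 987.2 Hz.

f₀ = 987.2 Hz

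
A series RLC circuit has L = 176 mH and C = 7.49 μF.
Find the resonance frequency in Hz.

Step 1 — Resonance condition Im(Z)=0 gives ω₀ = 1/√(LC).
Step 2 — ω₀ = 1/√(0.176·7.49e-06) = 871 rad/s.
Step 3 — f₀ = ω₀/(2π) = 138.6 Hz.

f₀ = 138.6 Hz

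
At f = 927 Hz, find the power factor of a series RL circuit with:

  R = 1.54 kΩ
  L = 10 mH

Step 1 — Angular frequency: ω = 2π·f = 2π·927 = 5825 rad/s.
Step 2 — Component impedances:
  R: Z = R = 1540 Ω
  L: Z = jωL = j·5825·0.01 = 0 + j58.25 Ω
Step 3 — Series combination: Z_total = R + L = 1540 + j58.25 Ω = 1541∠2.2° Ω.
Step 4 — Power factor: PF = cos(φ) = Re(Z)/|Z| = 1540/1541.1 = 0.9993.
Step 5 — Type: Im(Z) = 58.25 ⇒ lagging (phase φ = 2.2°).

PF = 0.9993 (lagging, φ = 2.2°)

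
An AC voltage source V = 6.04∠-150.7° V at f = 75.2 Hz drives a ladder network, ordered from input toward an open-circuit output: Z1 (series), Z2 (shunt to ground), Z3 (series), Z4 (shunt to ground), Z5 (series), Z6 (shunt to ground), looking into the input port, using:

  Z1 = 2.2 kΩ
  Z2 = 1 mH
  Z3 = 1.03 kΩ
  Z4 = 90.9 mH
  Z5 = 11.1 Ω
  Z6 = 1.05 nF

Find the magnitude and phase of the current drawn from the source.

Step 1 — Angular frequency: ω = 2π·f = 2π·75.2 = 472.5 rad/s.
Step 2 — Component impedances:
  Z1: Z = R = 2200 Ω
  Z2: Z = jωL = j·472.5·0.001 = 0 + j0.4725 Ω
  Z3: Z = R = 1030 Ω
  Z4: Z = jωL = j·472.5·0.0909 = 0 + j42.95 Ω
  Z5: Z = R = 11.1 Ω
  Z6: Z = 1/(jωC) = -j/(ω·C) = 0 - j2.016e+06 Ω
Step 3 — Ladder network (open output): work backward from the far end, alternating series and parallel combinations. Z_in = 2200 + j0.4725 Ω = 2200∠0.0° Ω.
Step 4 — Source phasor: V = 6.04∠-150.7° V = -5.267 - j2.956 V.
Step 5 — Ohm's law: I = V / Z_total = (-5.267 - j2.956) / (2200 + j0.4725) = -0.002395 - j0.001343 A.
Step 6 — Convert to polar: |I| = 0.002745 A, ∠I = -150.7°.

I = 0.002745∠-150.7° A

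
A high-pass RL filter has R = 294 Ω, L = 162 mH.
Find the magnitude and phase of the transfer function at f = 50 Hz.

Step 1 — Angular frequency: ω = 2π·50 = 314.2 rad/s.
Step 2 — Transfer function: H(jω) = jωL/(R + jωL).
Step 3 — Numerator jωL = j·50.89; denominator R + jωL = 294 + j50.89.
Step 4 — H = 0.02909 + j0.1681.
Step 5 — Magnitude: |H| = 0.1706 (-15.4 dB); phase: φ = 80.2°.

|H| = 0.1706 (-15.4 dB), φ = 80.2°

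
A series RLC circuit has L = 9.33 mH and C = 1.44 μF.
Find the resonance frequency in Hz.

Step 1 — Resonance condition Im(Z)=0 gives ω₀ = 1/√(LC).
Step 2 — ω₀ = 1/√(0.00933·1.44e-06) = 8627 rad/s.
Step 3 — f₀ = ω₀/(2π) = 1373 Hz.

f₀ = 1373 Hz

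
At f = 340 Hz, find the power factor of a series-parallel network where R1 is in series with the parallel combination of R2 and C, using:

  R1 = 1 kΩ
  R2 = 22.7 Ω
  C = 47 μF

Step 1 — Angular frequency: ω = 2π·f = 2π·340 = 2136 rad/s.
Step 2 — Component impedances:
  R1: Z = R = 1000 Ω
  R2: Z = R = 22.7 Ω
  C: Z = 1/(jωC) = -j/(ω·C) = 0 - j9.96 Ω
Step 3 — Parallel branch: R2 || C = 1/(1/R2 + 1/C) = 3.664 - j8.352 Ω.
Step 4 — Series with R1: Z_total = R1 + (R2 || C) = 1004 - j8.352 Ω = 1004∠-0.5° Ω.
Step 5 — Power factor: PF = cos(φ) = Re(Z)/|Z| = 1004/1004 = 1.
Step 6 — Type: Im(Z) = -8.352 ⇒ leading (phase φ = -0.5°).

PF = 1 (leading, φ = -0.5°)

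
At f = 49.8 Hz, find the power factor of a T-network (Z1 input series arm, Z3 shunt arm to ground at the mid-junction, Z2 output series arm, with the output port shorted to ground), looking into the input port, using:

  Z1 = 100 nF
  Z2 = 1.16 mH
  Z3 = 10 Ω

Step 1 — Angular frequency: ω = 2π·f = 2π·49.8 = 312.9 rad/s.
Step 2 — Component impedances:
  Z1: Z = 1/(jωC) = -j/(ω·C) = 0 - j3.196e+04 Ω
  Z2: Z = jωL = j·312.9·0.00116 = 0 + j0.363 Ω
  Z3: Z = R = 10 Ω
Step 3 — With the output port shorted to ground, the output series arm Z2 runs from the junction to ground; the shunt arm Z3 also runs from the junction to ground. They appear in parallel: Z3 || Z2 = 0.01316 + j0.3625 Ω.
Step 4 — Series with input arm Z1: Z_in = Z1 + (Z3 || Z2) = 0.01316 - j3.196e+04 Ω = 3.196e+04∠-90.0° Ω.
Step 5 — Power factor: PF = cos(φ) = Re(Z)/|Z| = 0.013157/31958 = 4.117e-07.
Step 6 — Type: Im(Z) = -3.196e+04 ⇒ leading (phase φ = -90.0°).

PF = 4.117e-07 (leading, φ = -90.0°)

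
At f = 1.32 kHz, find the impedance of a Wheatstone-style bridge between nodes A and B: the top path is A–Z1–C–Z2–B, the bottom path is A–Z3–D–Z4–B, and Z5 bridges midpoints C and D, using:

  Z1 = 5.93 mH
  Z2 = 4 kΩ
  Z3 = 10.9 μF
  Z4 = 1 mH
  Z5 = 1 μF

Step 1 — Angular frequency: ω = 2π·f = 2π·1320 = 8294 rad/s.
Step 2 — Component impedances:
  Z1: Z = jωL = j·8294·0.00593 = 0 + j49.18 Ω
  Z2: Z = R = 4000 Ω
  Z3: Z = 1/(jωC) = -j/(ω·C) = 0 - j11.06 Ω
  Z4: Z = jωL = j·8294·0.001 = 0 + j8.294 Ω
  Z5: Z = 1/(jωC) = -j/(ω·C) = 0 - j120.6 Ω
Step 3 — Bridge requires nodal analysis (the Z5 bridge couples midpoints C and D, so the two paths cannot be reduced to a simple series/parallel combination). Setting node B to ground and injecting 1 A at node A, the 3-node admittance system at A, C, D solves to V_A = Z_AB = 0.01553 - j1.284 Ω = 1.284∠-89.3° Ω.

Z = 0.01553 - j1.284 Ω = 1.284∠-89.3° Ω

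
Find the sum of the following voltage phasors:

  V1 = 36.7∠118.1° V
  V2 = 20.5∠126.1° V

Step 1 — Convert each phasor to rectangular form:
  V1 = 36.7·(cos(118.1°) + j·sin(118.1°)) = -17.29 + j32.37 V
  V2 = 20.5·(cos(126.1°) + j·sin(126.1°)) = -12.08 + j16.56 V
Step 2 — Sum components: V_total = -29.36 + j48.94 V.
Step 3 — Convert to polar: |V_total| = 57.07 V, ∠V_total = 121.0°.

V_total = 57.07∠121.0° V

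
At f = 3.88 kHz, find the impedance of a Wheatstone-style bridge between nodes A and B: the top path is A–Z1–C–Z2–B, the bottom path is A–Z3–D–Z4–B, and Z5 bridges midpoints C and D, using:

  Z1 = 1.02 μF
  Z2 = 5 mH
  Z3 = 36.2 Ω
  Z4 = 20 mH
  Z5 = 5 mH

Step 1 — Angular frequency: ω = 2π·f = 2π·3880 = 2.438e+04 rad/s.
Step 2 — Component impedances:
  Z1: Z = 1/(jωC) = -j/(ω·C) = 0 - j40.22 Ω
  Z2: Z = jωL = j·2.438e+04·0.005 = 0 + j121.9 Ω
  Z3: Z = R = 36.2 Ω
  Z4: Z = jωL = j·2.438e+04·0.02 = 0 + j487.6 Ω
  Z5: Z = jωL = j·2.438e+04·0.005 = 0 + j121.9 Ω
Step 3 — Bridge requires nodal analysis (the Z5 bridge couples midpoints C and D, so the two paths cannot be reduced to a simple series/parallel combination). Setting node B to ground and injecting 1 A at node A, the 3-node admittance system at A, C, D solves to V_A = Z_AB = 2.824 + j56.58 Ω = 56.65∠87.1° Ω.

Z = 2.824 + j56.58 Ω = 56.65∠87.1° Ω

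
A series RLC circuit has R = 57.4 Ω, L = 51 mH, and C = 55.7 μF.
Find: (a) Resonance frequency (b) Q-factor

Step 1 — Resonance condition Im(Z)=0 gives ω₀ = 1/√(LC).
Step 2 — ω₀ = 1/√(0.051·5.57e-05) = 593.3 rad/s.
Step 3 — f₀ = ω₀/(2π) = 94.43 Hz.
Step 4 — Series Q: Q = ω₀L/R = 593.3·0.051/57.4 = 0.5272.

(a) f₀ = 94.43 Hz  (b) Q = 0.5272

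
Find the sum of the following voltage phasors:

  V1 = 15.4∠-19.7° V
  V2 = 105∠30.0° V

Step 1 — Convert each phasor to rectangular form:
  V1 = 15.4·(cos(-19.7°) + j·sin(-19.7°)) = 14.5 - j5.191 V
  V2 = 105·(cos(30.0°) + j·sin(30.0°)) = 90.93 + j52.5 V
Step 2 — Sum components: V_total = 105.4 + j47.31 V.
Step 3 — Convert to polar: |V_total| = 115.6 V, ∠V_total = 24.2°.

V_total = 115.6∠24.2° V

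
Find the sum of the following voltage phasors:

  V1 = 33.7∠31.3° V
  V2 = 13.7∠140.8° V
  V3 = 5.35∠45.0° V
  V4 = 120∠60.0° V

Step 1 — Convert each phasor to rectangular form:
  V1 = 33.7·(cos(31.3°) + j·sin(31.3°)) = 28.8 + j17.51 V
  V2 = 13.7·(cos(140.8°) + j·sin(140.8°)) = -10.62 + j8.659 V
  V3 = 5.35·(cos(45.0°) + j·sin(45.0°)) = 3.783 + j3.783 V
  V4 = 120·(cos(60.0°) + j·sin(60.0°)) = 60 + j103.9 V
Step 2 — Sum components: V_total = 81.96 + j133.9 V.
Step 3 — Convert to polar: |V_total| = 157 V, ∠V_total = 58.5°.

V_total = 157∠58.5° V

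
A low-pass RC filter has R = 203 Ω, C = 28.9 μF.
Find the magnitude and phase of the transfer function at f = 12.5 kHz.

Step 1 — Angular frequency: ω = 2π·1.25e+04 = 7.854e+04 rad/s.
Step 2 — Transfer function: H(jω) = 1/(1 + jωRC).
Step 3 — Denominator: 1 + jωRC = 1 + j·7.854e+04·203·2.89e-05 = 1 + j460.8.
Step 4 — H = 4.71e-06 - j0.00217.
Step 5 — Magnitude: |H| = 0.00217 (-53.3 dB); phase: φ = -89.9°.

|H| = 0.00217 (-53.3 dB), φ = -89.9°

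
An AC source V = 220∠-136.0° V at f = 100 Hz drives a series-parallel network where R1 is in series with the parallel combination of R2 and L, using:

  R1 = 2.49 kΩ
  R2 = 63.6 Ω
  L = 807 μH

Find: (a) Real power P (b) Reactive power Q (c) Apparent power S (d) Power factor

Step 1 — Angular frequency: ω = 2π·f = 2π·100 = 628.3 rad/s.
Step 2 — Component impedances:
  R1: Z = R = 2490 Ω
  R2: Z = R = 63.6 Ω
  L: Z = jωL = j·628.3·0.000807 = 0 + j0.5071 Ω
Step 3 — Parallel branch: R2 || L = 1/(1/R2 + 1/L) = 0.004042 + j0.507 Ω.
Step 4 — Series with R1: Z_total = R1 + (R2 || L) = 2490 + j0.507 Ω = 2490∠0.0° Ω.
Step 5 — Source phasor: V = 220∠-136.0° V = -158.3 - j152.8 V.
Step 6 — Current: I = V / Z = -0.06357 - j0.06136 A = 0.08835∠-136.0° A.
Step 7 — Complex power: S = V·I* = 19.44 + j0.003958 VA.
Step 8 — Real power: P = Re(S) = 19.44 W.
Step 9 — Reactive power: Q = Im(S) = 0.003958 VAR.
Step 10 — Apparent power: |S| = 19.44 VA.
Step 11 — Power factor: PF = P/|S| = 1 (lagging).

(a) P = 19.44 W  (b) Q = 0.003958 VAR  (c) S = 19.44 VA  (d) PF = 1 (lagging)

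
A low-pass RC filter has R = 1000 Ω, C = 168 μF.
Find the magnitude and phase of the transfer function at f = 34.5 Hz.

Step 1 — Angular frequency: ω = 2π·34.5 = 216.8 rad/s.
Step 2 — Transfer function: H(jω) = 1/(1 + jωRC).
Step 3 — Denominator: 1 + jωRC = 1 + j·216.8·1000·0.000168 = 1 + j36.42.
Step 4 — H = 0.0007535 - j0.02744.
Step 5 — Magnitude: |H| = 0.02745 (-31.2 dB); phase: φ = -88.4°.

|H| = 0.02745 (-31.2 dB), φ = -88.4°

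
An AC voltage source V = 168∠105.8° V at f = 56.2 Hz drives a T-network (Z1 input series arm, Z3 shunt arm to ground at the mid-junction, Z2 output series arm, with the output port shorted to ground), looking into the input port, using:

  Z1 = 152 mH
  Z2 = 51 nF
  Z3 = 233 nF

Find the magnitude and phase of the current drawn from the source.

Step 1 — Angular frequency: ω = 2π·f = 2π·56.2 = 353.1 rad/s.
Step 2 — Component impedances:
  Z1: Z = jωL = j·353.1·0.152 = 0 + j53.67 Ω
  Z2: Z = 1/(jωC) = -j/(ω·C) = 0 - j5.553e+04 Ω
  Z3: Z = 1/(jωC) = -j/(ω·C) = 0 - j1.215e+04 Ω
Step 3 — With the output port shorted to ground, the output series arm Z2 runs from the junction to ground; the shunt arm Z3 also runs from the junction to ground. They appear in parallel: Z3 || Z2 = 0 - j9972 Ω.
Step 4 — Series with input arm Z1: Z_in = Z1 + (Z3 || Z2) = 0 - j9918 Ω = 9918∠-90.0° Ω.
Step 5 — Source phasor: V = 168∠105.8° V = -45.74 + j161.7 V.
Step 6 — Ohm's law: I = V / Z_total = (-45.74 + j161.7) / (0 - j9918) = -0.0163 - j0.004612 A.
Step 7 — Convert to polar: |I| = 0.01694 A, ∠I = -164.2°.

I = 0.01694∠-164.2° A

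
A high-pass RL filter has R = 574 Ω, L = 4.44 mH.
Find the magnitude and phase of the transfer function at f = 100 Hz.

Step 1 — Angular frequency: ω = 2π·100 = 628.3 rad/s.
Step 2 — Transfer function: H(jω) = jωL/(R + jωL).
Step 3 — Numerator jωL = j·2.79; denominator R + jωL = 574 + j2.79.
Step 4 — H = 2.362e-05 + j0.00486.
Step 5 — Magnitude: |H| = 0.00486 (-46.3 dB); phase: φ = 89.7°.

|H| = 0.00486 (-46.3 dB), φ = 89.7°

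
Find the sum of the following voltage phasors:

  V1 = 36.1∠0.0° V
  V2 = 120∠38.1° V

Step 1 — Convert each phasor to rectangular form:
  V1 = 36.1·(cos(0.0°) + j·sin(0.0°)) = 36.1 V
  V2 = 120·(cos(38.1°) + j·sin(38.1°)) = 94.43 + j74.04 V
Step 2 — Sum components: V_total = 130.5 + j74.04 V.
Step 3 — Convert to polar: |V_total| = 150.1 V, ∠V_total = 29.6°.

V_total = 150.1∠29.6° V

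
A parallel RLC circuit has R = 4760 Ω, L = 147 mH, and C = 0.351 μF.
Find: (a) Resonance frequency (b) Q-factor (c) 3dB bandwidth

Step 1 — Resonance: ω₀ = 1/√(LC) = 1/√(0.147·3.51e-07) = 4402 rad/s.
Step 2 — f₀ = ω₀/(2π) = 700.7 Hz.
Step 3 — Parallel Q: Q = R/(ω₀L) = 4760/(4402·0.147) = 7.355.
Step 4 — Bandwidth: Δω = ω₀/Q = 598.5 rad/s; BW = Δω/(2π) = 95.26 Hz.

(a) f₀ = 700.7 Hz  (b) Q = 7.355  (c) BW = 95.26 Hz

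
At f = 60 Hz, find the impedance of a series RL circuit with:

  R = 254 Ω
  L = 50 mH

Step 1 — Angular frequency: ω = 2π·f = 2π·60 = 377 rad/s.
Step 2 — Component impedances:
  R: Z = R = 254 Ω
  L: Z = jωL = j·377·0.05 = 0 + j18.85 Ω
Step 3 — Series combination: Z_total = R + L = 254 + j18.85 Ω = 254.7∠4.2° Ω.

Z = 254 + j18.85 Ω = 254.7∠4.2° Ω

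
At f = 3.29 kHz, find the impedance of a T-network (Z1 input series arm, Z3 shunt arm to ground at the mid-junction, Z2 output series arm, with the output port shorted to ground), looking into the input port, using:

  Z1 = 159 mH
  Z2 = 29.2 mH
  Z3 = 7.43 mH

Step 1 — Angular frequency: ω = 2π·f = 2π·3290 = 2.067e+04 rad/s.
Step 2 — Component impedances:
  Z1: Z = jωL = j·2.067e+04·0.159 = 0 + j3287 Ω
  Z2: Z = jωL = j·2.067e+04·0.0292 = 0 + j603.6 Ω
  Z3: Z = jωL = j·2.067e+04·0.00743 = 0 + j153.6 Ω
Step 3 — With the output port shorted to ground, the output series arm Z2 runs from the junction to ground; the shunt arm Z3 also runs from the junction to ground. They appear in parallel: Z3 || Z2 = 0 + j122.4 Ω.
Step 4 — Series with input arm Z1: Z_in = Z1 + (Z3 || Z2) = 0 + j3409 Ω = 3409∠90.0° Ω.

Z = 0 + j3409 Ω = 3409∠90.0° Ω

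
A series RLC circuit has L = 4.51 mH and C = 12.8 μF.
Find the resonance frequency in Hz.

Step 1 — Resonance condition Im(Z)=0 gives ω₀ = 1/√(LC).
Step 2 — ω₀ = 1/√(0.00451·1.28e-05) = 4162 rad/s.
Step 3 — f₀ = ω₀/(2π) = 662.4 Hz.

f₀ = 662.4 Hz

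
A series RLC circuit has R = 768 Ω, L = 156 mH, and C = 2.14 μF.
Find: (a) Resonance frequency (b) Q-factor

Step 1 — Resonance condition Im(Z)=0 gives ω₀ = 1/√(LC).
Step 2 — ω₀ = 1/√(0.156·2.14e-06) = 1731 rad/s.
Step 3 — f₀ = ω₀/(2π) = 275.5 Hz.
Step 4 — Series Q: Q = ω₀L/R = 1731·0.156/768 = 0.3516.

(a) f₀ = 275.5 Hz  (b) Q = 0.3516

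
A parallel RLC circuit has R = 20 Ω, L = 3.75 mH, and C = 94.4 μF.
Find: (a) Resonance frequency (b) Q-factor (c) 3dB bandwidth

Step 1 — Resonance: ω₀ = 1/√(LC) = 1/√(0.00375·9.44e-05) = 1681 rad/s.
Step 2 — f₀ = ω₀/(2π) = 267.5 Hz.
Step 3 — Parallel Q: Q = R/(ω₀L) = 20/(1681·0.00375) = 3.173.
Step 4 — Bandwidth: Δω = ω₀/Q = 529.7 rad/s; BW = Δω/(2π) = 84.3 Hz.

(a) f₀ = 267.5 Hz  (b) Q = 3.173  (c) BW = 84.3 Hz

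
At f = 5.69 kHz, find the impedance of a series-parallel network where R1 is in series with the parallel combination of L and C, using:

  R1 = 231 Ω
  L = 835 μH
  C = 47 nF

Step 1 — Angular frequency: ω = 2π·f = 2π·5690 = 3.575e+04 rad/s.
Step 2 — Component impedances:
  R1: Z = R = 231 Ω
  L: Z = jωL = j·3.575e+04·0.000835 = 0 + j29.85 Ω
  C: Z = 1/(jωC) = -j/(ω·C) = 0 - j595.1 Ω
Step 3 — Parallel branch: L || C = 1/(1/L + 1/C) = 0 + j31.43 Ω.
Step 4 — Series with R1: Z_total = R1 + (L || C) = 231 + j31.43 Ω = 233.1∠7.7° Ω.

Z = 231 + j31.43 Ω = 233.1∠7.7° Ω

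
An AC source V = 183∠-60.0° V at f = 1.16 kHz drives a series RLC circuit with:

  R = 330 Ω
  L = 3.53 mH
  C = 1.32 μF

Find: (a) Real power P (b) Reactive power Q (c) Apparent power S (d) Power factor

Step 1 — Angular frequency: ω = 2π·f = 2π·1160 = 7288 rad/s.
Step 2 — Component impedances:
  R: Z = R = 330 Ω
  L: Z = jωL = j·7288·0.00353 = 0 + j25.73 Ω
  C: Z = 1/(jωC) = -j/(ω·C) = 0 - j103.9 Ω
Step 3 — Series combination: Z_total = R + L + C = 330 - j78.21 Ω = 339.1∠-13.3° Ω.
Step 4 — Source phasor: V = 183∠-60.0° V = 91.5 - j158.5 V.
Step 5 — Current: I = V / Z = 0.3703 - j0.3925 A = 0.5396∠-46.7° A.
Step 6 — Complex power: S = V·I* = 96.08 - j22.77 VA.
Step 7 — Real power: P = Re(S) = 96.08 W.
Step 8 — Reactive power: Q = Im(S) = -22.77 VAR.
Step 9 — Apparent power: |S| = 98.75 VA.
Step 10 — Power factor: PF = P/|S| = 0.973 (leading).

(a) P = 96.08 W  (b) Q = -22.77 VAR  (c) S = 98.75 VA  (d) PF = 0.973 (leading)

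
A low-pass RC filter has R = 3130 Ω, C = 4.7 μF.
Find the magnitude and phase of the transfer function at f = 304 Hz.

Step 1 — Angular frequency: ω = 2π·304 = 1910 rad/s.
Step 2 — Transfer function: H(jω) = 1/(1 + jωRC).
Step 3 — Denominator: 1 + jωRC = 1 + j·1910·3130·4.7e-06 = 1 + j28.1.
Step 4 — H = 0.001265 - j0.03554.
Step 5 — Magnitude: |H| = 0.03557 (-29.0 dB); phase: φ = -88.0°.

|H| = 0.03557 (-29.0 dB), φ = -88.0°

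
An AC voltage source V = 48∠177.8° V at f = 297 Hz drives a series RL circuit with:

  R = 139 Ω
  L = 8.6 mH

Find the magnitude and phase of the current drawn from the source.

Step 1 — Angular frequency: ω = 2π·f = 2π·297 = 1866 rad/s.
Step 2 — Component impedances:
  R: Z = R = 139 Ω
  L: Z = jωL = j·1866·0.0086 = 0 + j16.05 Ω
Step 3 — Series combination: Z_total = R + L = 139 + j16.05 Ω = 139.9∠6.6° Ω.
Step 4 — Source phasor: V = 48∠177.8° V = -47.96 + j1.843 V.
Step 5 — Ohm's law: I = V / Z_total = (-47.96 + j1.843) / (139 + j16.05) = -0.339 + j0.0524 A.
Step 6 — Convert to polar: |I| = 0.343 A, ∠I = 171.2°.

I = 0.343∠171.2° A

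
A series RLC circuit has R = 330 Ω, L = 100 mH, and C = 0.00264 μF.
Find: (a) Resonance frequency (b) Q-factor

Step 1 — Resonance condition Im(Z)=0 gives ω₀ = 1/√(LC).
Step 2 — ω₀ = 1/√(0.1·2.64e-09) = 6.155e+04 rad/s.
Step 3 — f₀ = ω₀/(2π) = 9795 Hz.
Step 4 — Series Q: Q = ω₀L/R = 6.155e+04·0.1/330 = 18.65.

(a) f₀ = 9795 Hz  (b) Q = 18.65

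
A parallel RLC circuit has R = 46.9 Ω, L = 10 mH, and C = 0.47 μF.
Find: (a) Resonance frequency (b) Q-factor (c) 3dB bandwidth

Step 1 — Resonance: ω₀ = 1/√(LC) = 1/√(0.01·4.7e-07) = 1.459e+04 rad/s.
Step 2 — f₀ = ω₀/(2π) = 2322 Hz.
Step 3 — Parallel Q: Q = R/(ω₀L) = 46.9/(1.459e+04·0.01) = 0.3215.
Step 4 — Bandwidth: Δω = ω₀/Q = 4.537e+04 rad/s; BW = Δω/(2π) = 7220 Hz.

(a) f₀ = 2322 Hz  (b) Q = 0.3215  (c) BW = 7220 Hz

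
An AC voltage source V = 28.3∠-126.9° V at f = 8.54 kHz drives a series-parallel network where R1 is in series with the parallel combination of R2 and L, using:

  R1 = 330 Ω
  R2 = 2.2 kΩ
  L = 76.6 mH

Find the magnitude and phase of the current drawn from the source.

Step 1 — Angular frequency: ω = 2π·f = 2π·8540 = 5.366e+04 rad/s.
Step 2 — Component impedances:
  R1: Z = R = 330 Ω
  R2: Z = R = 2200 Ω
  L: Z = jωL = j·5.366e+04·0.0766 = 0 + j4110 Ω
Step 3 — Parallel branch: R2 || L = 1/(1/R2 + 1/L) = 1710 + j915.3 Ω.
Step 4 — Series with R1: Z_total = R1 + (R2 || L) = 2040 + j915.3 Ω = 2236∠24.2° Ω.
Step 5 — Source phasor: V = 28.3∠-126.9° V = -16.99 - j22.63 V.
Step 6 — Ohm's law: I = V / Z_total = (-16.99 - j22.63) / (2040 + j915.3) = -0.01108 - j0.006124 A.
Step 7 — Convert to polar: |I| = 0.01266 A, ∠I = -151.1°.

I = 0.01266∠-151.1° A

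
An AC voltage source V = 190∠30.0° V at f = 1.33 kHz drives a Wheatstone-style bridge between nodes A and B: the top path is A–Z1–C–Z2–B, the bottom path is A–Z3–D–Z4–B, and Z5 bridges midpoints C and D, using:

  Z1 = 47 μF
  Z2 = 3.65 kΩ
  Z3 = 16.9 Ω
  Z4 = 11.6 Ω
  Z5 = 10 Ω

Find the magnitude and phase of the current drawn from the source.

Step 1 — Angular frequency: ω = 2π·f = 2π·1330 = 8357 rad/s.
Step 2 — Component impedances:
  Z1: Z = 1/(jωC) = -j/(ω·C) = 0 - j2.546 Ω
  Z2: Z = R = 3650 Ω
  Z3: Z = R = 16.9 Ω
  Z4: Z = R = 11.6 Ω
  Z5: Z = R = 10 Ω
Step 3 — Bridge requires nodal analysis (the Z5 bridge couples midpoints C and D, so the two paths cannot be reduced to a simple series/parallel combination). Setting node B to ground and injecting 1 A at node A, the 3-node admittance system at A, C, D solves to V_A = Z_AB = 17.89 - j1.002 Ω = 17.92∠-3.2° Ω.
Step 4 — Source phasor: V = 190∠30.0° V = 164.5 + j95 V.
Step 5 — Ohm's law: I = V / Z_total = (164.5 + j95) / (17.89 - j1.002) = 8.872 + j5.807 A.
Step 6 — Convert to polar: |I| = 10.6 A, ∠I = 33.2°.

I = 10.6∠33.2° A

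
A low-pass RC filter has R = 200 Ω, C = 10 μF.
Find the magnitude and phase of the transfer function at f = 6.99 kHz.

Step 1 — Angular frequency: ω = 2π·6990 = 4.392e+04 rad/s.
Step 2 — Transfer function: H(jω) = 1/(1 + jωRC).
Step 3 — Denominator: 1 + jωRC = 1 + j·4.392e+04·200·1e-05 = 1 + j87.84.
Step 4 — H = 0.0001296 - j0.01138.
Step 5 — Magnitude: |H| = 0.01138 (-38.9 dB); phase: φ = -89.3°.

|H| = 0.01138 (-38.9 dB), φ = -89.3°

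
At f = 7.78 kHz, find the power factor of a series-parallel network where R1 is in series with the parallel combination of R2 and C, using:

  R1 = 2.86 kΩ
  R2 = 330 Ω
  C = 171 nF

Step 1 — Angular frequency: ω = 2π·f = 2π·7780 = 4.888e+04 rad/s.
Step 2 — Component impedances:
  R1: Z = R = 2860 Ω
  R2: Z = R = 330 Ω
  C: Z = 1/(jωC) = -j/(ω·C) = 0 - j119.6 Ω
Step 3 — Parallel branch: R2 || C = 1/(1/R2 + 1/C) = 38.33 - j105.7 Ω.
Step 4 — Series with R1: Z_total = R1 + (R2 || C) = 2898 - j105.7 Ω = 2900∠-2.1° Ω.
Step 5 — Power factor: PF = cos(φ) = Re(Z)/|Z| = 2898/2900 = 0.9993.
Step 6 — Type: Im(Z) = -105.7 ⇒ leading (phase φ = -2.1°).

PF = 0.9993 (leading, φ = -2.1°)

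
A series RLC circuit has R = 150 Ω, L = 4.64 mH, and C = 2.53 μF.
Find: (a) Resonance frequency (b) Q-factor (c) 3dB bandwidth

Step 1 — Resonance: ω₀ = 1/√(LC) = 1/√(0.00464·2.53e-06) = 9230 rad/s.
Step 2 — f₀ = ω₀/(2π) = 1469 Hz.
Step 3 — Series Q: Q = ω₀L/R = 9230·0.00464/150 = 0.2855.
Step 4 — Bandwidth: Δω = ω₀/Q = 3.233e+04 rad/s; BW = Δω/(2π) = 5145 Hz.

(a) f₀ = 1469 Hz  (b) Q = 0.2855  (c) BW = 5145 Hz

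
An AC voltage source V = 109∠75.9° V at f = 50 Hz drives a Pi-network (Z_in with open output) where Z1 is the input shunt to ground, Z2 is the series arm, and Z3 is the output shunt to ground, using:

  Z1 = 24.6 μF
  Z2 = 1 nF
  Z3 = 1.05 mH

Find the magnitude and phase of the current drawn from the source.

Step 1 — Angular frequency: ω = 2π·f = 2π·50 = 314.2 rad/s.
Step 2 — Component impedances:
  Z1: Z = 1/(jωC) = -j/(ω·C) = 0 - j129.4 Ω
  Z2: Z = 1/(jωC) = -j/(ω·C) = 0 - j3.183e+06 Ω
  Z3: Z = jωL = j·314.2·0.00105 = 0 + j0.3299 Ω
Step 3 — With open output, the series arm Z2 and the output shunt Z3 appear in series to ground: Z2 + Z3 = 0 - j3.183e+06 Ω.
Step 4 — Parallel with input shunt Z1: Z_in = Z1 || (Z2 + Z3) = 0 - j129.4 Ω = 129.4∠-90.0° Ω.
Step 5 — Source phasor: V = 109∠75.9° V = 26.55 + j105.7 V.
Step 6 — Ohm's law: I = V / Z_total = (26.55 + j105.7) / (0 - j129.4) = -0.817 + j0.2052 A.
Step 7 — Convert to polar: |I| = 0.8424 A, ∠I = 165.9°.

I = 0.8424∠165.9° A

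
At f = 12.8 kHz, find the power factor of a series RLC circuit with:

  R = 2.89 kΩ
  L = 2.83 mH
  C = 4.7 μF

Step 1 — Angular frequency: ω = 2π·f = 2π·1.28e+04 = 8.042e+04 rad/s.
Step 2 — Component impedances:
  R: Z = R = 2890 Ω
  L: Z = jωL = j·8.042e+04·0.00283 = 0 + j227.6 Ω
  C: Z = 1/(jωC) = -j/(ω·C) = 0 - j2.646 Ω
Step 3 — Series combination: Z_total = R + L + C = 2890 + j225 Ω = 2899∠4.5° Ω.
Step 4 — Power factor: PF = cos(φ) = Re(Z)/|Z| = 2890/2898.7 = 0.997.
Step 5 — Type: Im(Z) = 225 ⇒ lagging (phase φ = 4.5°).

PF = 0.997 (lagging, φ = 4.5°)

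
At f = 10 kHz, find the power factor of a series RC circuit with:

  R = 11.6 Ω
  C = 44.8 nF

Step 1 — Angular frequency: ω = 2π·f = 2π·1e+04 = 6.283e+04 rad/s.
Step 2 — Component impedances:
  R: Z = R = 11.6 Ω
  C: Z = 1/(jωC) = -j/(ω·C) = 0 - j355.3 Ω
Step 3 — Series combination: Z_total = R + C = 11.6 - j355.3 Ω = 355.4∠-88.1° Ω.
Step 4 — Power factor: PF = cos(φ) = Re(Z)/|Z| = 11.6/355.4 = 0.03264.
Step 5 — Type: Im(Z) = -355.3 ⇒ leading (phase φ = -88.1°).

PF = 0.03264 (leading, φ = -88.1°)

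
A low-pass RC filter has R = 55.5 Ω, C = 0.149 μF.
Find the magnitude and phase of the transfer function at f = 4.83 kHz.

Step 1 — Angular frequency: ω = 2π·4830 = 3.035e+04 rad/s.
Step 2 — Transfer function: H(jω) = 1/(1 + jωRC).
Step 3 — Denominator: 1 + jωRC = 1 + j·3.035e+04·55.5·1.49e-07 = 1 + j0.251.
Step 4 — H = 0.9408 - j0.2361.
Step 5 — Magnitude: |H| = 0.9699 (-0.3 dB); phase: φ = -14.1°.

|H| = 0.9699 (-0.3 dB), φ = -14.1°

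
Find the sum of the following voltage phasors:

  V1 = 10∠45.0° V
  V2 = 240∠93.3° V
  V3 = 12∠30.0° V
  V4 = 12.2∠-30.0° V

Step 1 — Convert each phasor to rectangular form:
  V1 = 10·(cos(45.0°) + j·sin(45.0°)) = 7.071 + j7.071 V
  V2 = 240·(cos(93.3°) + j·sin(93.3°)) = -13.82 + j239.6 V
  V3 = 12·(cos(30.0°) + j·sin(30.0°)) = 10.39 + j6 V
  V4 = 12.2·(cos(-30.0°) + j·sin(-30.0°)) = 10.57 - j6.1 V
Step 2 — Sum components: V_total = 14.21 + j246.6 V.
Step 3 — Convert to polar: |V_total| = 247 V, ∠V_total = 86.7°.

V_total = 247∠86.7° V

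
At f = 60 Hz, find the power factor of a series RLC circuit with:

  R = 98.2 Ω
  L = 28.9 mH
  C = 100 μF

Step 1 — Angular frequency: ω = 2π·f = 2π·60 = 377 rad/s.
Step 2 — Component impedances:
  R: Z = R = 98.2 Ω
  L: Z = jωL = j·377·0.0289 = 0 + j10.9 Ω
  C: Z = 1/(jωC) = -j/(ω·C) = 0 - j26.53 Ω
Step 3 — Series combination: Z_total = R + L + C = 98.2 - j15.63 Ω = 99.44∠-9.0° Ω.
Step 4 — Power factor: PF = cos(φ) = Re(Z)/|Z| = 98.2/99.436 = 0.9876.
Step 5 — Type: Im(Z) = -15.63 ⇒ leading (phase φ = -9.0°).

PF = 0.9876 (leading, φ = -9.0°)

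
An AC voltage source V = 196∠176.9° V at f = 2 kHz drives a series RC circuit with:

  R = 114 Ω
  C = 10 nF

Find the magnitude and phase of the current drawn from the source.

Step 1 — Angular frequency: ω = 2π·f = 2π·2000 = 1.257e+04 rad/s.
Step 2 — Component impedances:
  R: Z = R = 114 Ω
  C: Z = 1/(jωC) = -j/(ω·C) = 0 - j7958 Ω
Step 3 — Series combination: Z_total = R + C = 114 - j7958 Ω = 7959∠-89.2° Ω.
Step 4 — Source phasor: V = 196∠176.9° V = -195.7 + j10.6 V.
Step 5 — Ohm's law: I = V / Z_total = (-195.7 + j10.6) / (114 - j7958) = -0.001684 - j0.02457 A.
Step 6 — Convert to polar: |I| = 0.02463 A, ∠I = -93.9°.

I = 0.02463∠-93.9° A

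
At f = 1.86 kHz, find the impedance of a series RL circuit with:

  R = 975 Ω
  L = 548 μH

Step 1 — Angular frequency: ω = 2π·f = 2π·1860 = 1.169e+04 rad/s.
Step 2 — Component impedances:
  R: Z = R = 975 Ω
  L: Z = jωL = j·1.169e+04·0.000548 = 0 + j6.404 Ω
Step 3 — Series combination: Z_total = R + L = 975 + j6.404 Ω = 975∠0.4° Ω.

Z = 975 + j6.404 Ω = 975∠0.4° Ω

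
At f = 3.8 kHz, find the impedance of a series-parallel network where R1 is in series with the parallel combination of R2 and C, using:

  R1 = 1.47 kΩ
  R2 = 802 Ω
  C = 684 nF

Step 1 — Angular frequency: ω = 2π·f = 2π·3800 = 2.388e+04 rad/s.
Step 2 — Component impedances:
  R1: Z = R = 1470 Ω
  R2: Z = R = 802 Ω
  C: Z = 1/(jωC) = -j/(ω·C) = 0 - j61.23 Ω
Step 3 — Parallel branch: R2 || C = 1/(1/R2 + 1/C) = 4.648 - j60.88 Ω.
Step 4 — Series with R1: Z_total = R1 + (R2 || C) = 1475 - j60.88 Ω = 1476∠-2.4° Ω.

Z = 1475 - j60.88 Ω = 1476∠-2.4° Ω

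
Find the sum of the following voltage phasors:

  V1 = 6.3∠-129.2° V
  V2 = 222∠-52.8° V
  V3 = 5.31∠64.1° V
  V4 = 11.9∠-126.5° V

Step 1 — Convert each phasor to rectangular form:
  V1 = 6.3·(cos(-129.2°) + j·sin(-129.2°)) = -3.982 - j4.882 V
  V2 = 222·(cos(-52.8°) + j·sin(-52.8°)) = 134.2 - j176.8 V
  V3 = 5.31·(cos(64.1°) + j·sin(64.1°)) = 2.319 + j4.777 V
  V4 = 11.9·(cos(-126.5°) + j·sin(-126.5°)) = -7.078 - j9.566 V
Step 2 — Sum components: V_total = 125.5 - j186.5 V.
Step 3 — Convert to polar: |V_total| = 224.8 V, ∠V_total = -56.1°.

V_total = 224.8∠-56.1° V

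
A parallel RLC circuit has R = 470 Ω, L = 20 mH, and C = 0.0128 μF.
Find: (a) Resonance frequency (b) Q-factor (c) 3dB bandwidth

Step 1 — Resonance: ω₀ = 1/√(LC) = 1/√(0.02·1.28e-08) = 6.25e+04 rad/s.
Step 2 — f₀ = ω₀/(2π) = 9947 Hz.
Step 3 — Parallel Q: Q = R/(ω₀L) = 470/(6.25e+04·0.02) = 0.376.
Step 4 — Bandwidth: Δω = ω₀/Q = 1.662e+05 rad/s; BW = Δω/(2π) = 2.646e+04 Hz.

(a) f₀ = 9947 Hz  (b) Q = 0.376  (c) BW = 2.646e+04 Hz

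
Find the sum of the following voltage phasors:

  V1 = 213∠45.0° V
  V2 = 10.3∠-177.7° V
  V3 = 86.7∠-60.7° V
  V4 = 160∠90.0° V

Step 1 — Convert each phasor to rectangular form:
  V1 = 213·(cos(45.0°) + j·sin(45.0°)) = 150.6 + j150.6 V
  V2 = 10.3·(cos(-177.7°) + j·sin(-177.7°)) = -10.29 - j0.4134 V
  V3 = 86.7·(cos(-60.7°) + j·sin(-60.7°)) = 42.43 - j75.61 V
  V4 = 160·(cos(90.0°) + j·sin(90.0°)) = 0 + j160 V
Step 2 — Sum components: V_total = 182.8 + j234.6 V.
Step 3 — Convert to polar: |V_total| = 297.4 V, ∠V_total = 52.1°.

V_total = 297.4∠52.1° V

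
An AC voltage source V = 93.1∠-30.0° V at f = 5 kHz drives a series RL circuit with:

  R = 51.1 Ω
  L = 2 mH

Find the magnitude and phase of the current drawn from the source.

Step 1 — Angular frequency: ω = 2π·f = 2π·5000 = 3.142e+04 rad/s.
Step 2 — Component impedances:
  R: Z = R = 51.1 Ω
  L: Z = jωL = j·3.142e+04·0.002 = 0 + j62.83 Ω
Step 3 — Series combination: Z_total = R + L = 51.1 + j62.83 Ω = 80.99∠50.9° Ω.
Step 4 — Source phasor: V = 93.1∠-30.0° V = 80.63 - j46.55 V.
Step 5 — Ohm's law: I = V / Z_total = (80.63 - j46.55) / (51.1 + j62.83) = 0.1822 - j1.135 A.
Step 6 — Convert to polar: |I| = 1.15 A, ∠I = -80.9°.

I = 1.15∠-80.9° A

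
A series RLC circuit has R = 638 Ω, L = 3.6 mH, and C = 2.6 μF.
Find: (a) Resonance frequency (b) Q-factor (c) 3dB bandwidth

Step 1 — Resonance condition Im(Z)=0 gives ω₀ = 1/√(LC).
Step 2 — ω₀ = 1/√(0.0036·2.6e-06) = 1.034e+04 rad/s.
Step 3 — f₀ = ω₀/(2π) = 1645 Hz.
Step 4 — Series Q: Q = ω₀L/R = 1.034e+04·0.0036/638 = 0.05832.
Step 5 — 3dB bandwidth: Δω = ω₀/Q = 1.772e+05 rad/s; BW = Δω/(2π) = 2.821e+04 Hz.

(a) f₀ = 1645 Hz  (b) Q = 0.05832  (c) BW = 2.821e+04 Hz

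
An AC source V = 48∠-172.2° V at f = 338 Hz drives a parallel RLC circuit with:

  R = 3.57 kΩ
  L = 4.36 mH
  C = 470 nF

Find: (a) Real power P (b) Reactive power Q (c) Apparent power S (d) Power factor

Step 1 — Angular frequency: ω = 2π·f = 2π·338 = 2124 rad/s.
Step 2 — Component impedances:
  R: Z = R = 3570 Ω
  L: Z = jωL = j·2124·0.00436 = 0 + j9.259 Ω
  C: Z = 1/(jωC) = -j/(ω·C) = 0 - j1002 Ω
Step 3 — Parallel combination: 1/Z_total = 1/R + 1/L + 1/C; Z_total = 0.02447 + j9.346 Ω = 9.346∠89.9° Ω.
Step 4 — Source phasor: V = 48∠-172.2° V = -47.56 - j6.514 V.
Step 5 — Current: I = V / Z = -0.7104 + j5.087 A = 5.136∠97.9° A.
Step 6 — Complex power: S = V·I* = 0.6454 + j246.5 VA.
Step 7 — Real power: P = Re(S) = 0.6454 W.
Step 8 — Reactive power: Q = Im(S) = 246.5 VAR.
Step 9 — Apparent power: |S| = 246.5 VA.
Step 10 — Power factor: PF = P/|S| = 0.002618 (lagging).

(a) P = 0.6454 W  (b) Q = 246.5 VAR  (c) S = 246.5 VA  (d) PF = 0.002618 (lagging)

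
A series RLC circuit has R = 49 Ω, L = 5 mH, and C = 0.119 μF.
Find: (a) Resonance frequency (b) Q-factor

Step 1 — Resonance condition Im(Z)=0 gives ω₀ = 1/√(LC).
Step 2 — ω₀ = 1/√(0.005·1.19e-07) = 4.1e+04 rad/s.
Step 3 — f₀ = ω₀/(2π) = 6525 Hz.
Step 4 — Series Q: Q = ω₀L/R = 4.1e+04·0.005/49 = 4.183.

(a) f₀ = 6525 Hz  (b) Q = 4.183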